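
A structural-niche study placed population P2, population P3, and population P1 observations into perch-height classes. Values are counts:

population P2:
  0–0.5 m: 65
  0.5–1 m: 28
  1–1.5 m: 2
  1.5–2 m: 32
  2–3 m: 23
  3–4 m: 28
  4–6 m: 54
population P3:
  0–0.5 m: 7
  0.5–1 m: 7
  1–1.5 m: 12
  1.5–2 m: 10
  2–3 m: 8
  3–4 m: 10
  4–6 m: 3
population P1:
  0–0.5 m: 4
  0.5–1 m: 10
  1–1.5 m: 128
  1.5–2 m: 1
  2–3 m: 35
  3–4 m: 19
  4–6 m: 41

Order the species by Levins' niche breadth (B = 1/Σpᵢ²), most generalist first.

Proportions for population P2 (n=232): 65/232=0.2802, 28/232=0.1207, 2/232=0.0086, 32/232=0.1379, 23/232=0.0991, 28/232=0.1207, 54/232=0.2328
Proportions for population P3 (n=57): 7/57=0.1228, 7/57=0.1228, 12/57=0.2105, 10/57=0.1754, 8/57=0.1404, 10/57=0.1754, 3/57=0.0526
Proportions for population P1 (n=238): 4/238=0.0168, 10/238=0.0420, 128/238=0.5378, 1/238=0.0042, 35/238=0.1471, 19/238=0.0798, 41/238=0.1723
Σp_P2ᵢ² = 0.2802² + 0.1207² + 0.0086² + 0.1379² + 0.0991² + 0.1207² + 0.2328² = 0.078512 + 0.014568 + 0.000074 + 0.019016 + 0.009821 + 0.014568 + 0.054196 = 0.190755
B_P2 = 1 / 0.190755 = 5.2423
Σp_P3ᵢ² = 0.1228² + 0.1228² + 0.2105² + 0.1754² + 0.1404² + 0.1754² + 0.0526² = 0.015080 + 0.015080 + 0.044310 + 0.030765 + 0.019712 + 0.030765 + 0.002767 = 0.158479
B_P3 = 1 / 0.158479 = 6.3100
Σp_P1ᵢ² = 0.0168² + 0.0420² + 0.5378² + 0.0042² + 0.1471² + 0.0798² + 0.1723² = 0.000282 + 0.001764 + 0.289229 + 0.000018 + 0.021638 + 0.006368 + 0.029687 = 0.348986
B_P1 = 1 / 0.348986 = 2.8654
Ranking by B (broadest → narrowest): population P3 (6.31) > population P2 (5.24) > population P1 (2.87)

population P3 > population P2 > population P1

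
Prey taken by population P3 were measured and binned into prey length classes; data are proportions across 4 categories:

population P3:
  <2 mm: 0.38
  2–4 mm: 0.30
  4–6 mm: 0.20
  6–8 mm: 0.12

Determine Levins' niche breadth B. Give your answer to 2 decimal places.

Σpᵢ² = 0.38² + 0.30² + 0.20² + 0.12² = 0.1444 + 0.0900 + 0.0400 + 0.0144 = 0.2888
B = 1 / 0.2888 = 3.4626

3.46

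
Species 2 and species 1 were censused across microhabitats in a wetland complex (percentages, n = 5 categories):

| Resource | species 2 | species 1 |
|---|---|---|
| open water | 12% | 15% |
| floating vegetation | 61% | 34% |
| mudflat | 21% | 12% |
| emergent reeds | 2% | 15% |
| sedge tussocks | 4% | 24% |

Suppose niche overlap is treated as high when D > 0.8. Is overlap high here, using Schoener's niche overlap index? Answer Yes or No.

Convert percentages to proportions (divide by 100).
Σ|p₁ᵢ − p₂ᵢ| = 0.03 + 0.27 + 0.09 + 0.13 + 0.20 = 0.72
D = 1 − ½ × 0.72 = 1 − 0.360 = 0.6400
D = 0.6400 < 0.8 → No.

No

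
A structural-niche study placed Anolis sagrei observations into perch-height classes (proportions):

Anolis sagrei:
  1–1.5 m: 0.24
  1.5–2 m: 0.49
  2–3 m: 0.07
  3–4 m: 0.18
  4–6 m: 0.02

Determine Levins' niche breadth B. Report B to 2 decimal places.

Σpᵢ² = 0.24² + 0.49² + 0.07² + 0.18² + 0.02² = 0.0576 + 0.2401 + 0.0049 + 0.0324 + 0.0004 = 0.3354
B = 1 / 0.3354 = 2.9815

2.98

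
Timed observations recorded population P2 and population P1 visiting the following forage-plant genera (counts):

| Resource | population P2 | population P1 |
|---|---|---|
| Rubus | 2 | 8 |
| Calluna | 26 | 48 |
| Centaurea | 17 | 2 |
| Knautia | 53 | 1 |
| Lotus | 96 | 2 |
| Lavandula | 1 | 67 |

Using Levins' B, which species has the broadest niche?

population P2

Proportions for population P2 (n=195): 2/195=0.0103, 26/195=0.1333, 17/195=0.0872, 53/195=0.2718, 96/195=0.4923, 1/195=0.0051
Proportions for population P1 (n=128): 8/128=0.0625, 48/128=0.3750, 2/128=0.0156, 1/128=0.0078, 2/128=0.0156, 67/128=0.5234
Σp_P2ᵢ² = 0.0103² + 0.1333² + 0.0872² + 0.2718² + 0.4923² + 0.0051² = 0.000106 + 0.017769 + 0.007604 + 0.073875 + 0.242359 + 0.000026 = 0.341739
B_P2 = 1 / 0.341739 = 2.9262
Σp_P1ᵢ² = 0.0625² + 0.3750² + 0.0156² + 0.0078² + 0.0156² + 0.5234² = 0.003906 + 0.140625 + 0.000243 + 0.000061 + 0.000243 + 0.273948 = 0.419026
B_P1 = 1 / 0.419026 = 2.3865
Highest B → broadest niche (most generalist): population P2 (B = 2.93).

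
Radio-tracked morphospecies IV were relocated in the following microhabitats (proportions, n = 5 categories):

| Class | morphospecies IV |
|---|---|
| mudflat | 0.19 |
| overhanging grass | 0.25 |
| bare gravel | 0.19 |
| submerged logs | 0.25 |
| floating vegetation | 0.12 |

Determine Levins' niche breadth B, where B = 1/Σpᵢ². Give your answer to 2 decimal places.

Σpᵢ² = 0.19² + 0.25² + 0.19² + 0.25² + 0.12² = 0.0361 + 0.0625 + 0.0361 + 0.0625 + 0.0144 = 0.2116
B = 1 / 0.2116 = 4.7259

4.73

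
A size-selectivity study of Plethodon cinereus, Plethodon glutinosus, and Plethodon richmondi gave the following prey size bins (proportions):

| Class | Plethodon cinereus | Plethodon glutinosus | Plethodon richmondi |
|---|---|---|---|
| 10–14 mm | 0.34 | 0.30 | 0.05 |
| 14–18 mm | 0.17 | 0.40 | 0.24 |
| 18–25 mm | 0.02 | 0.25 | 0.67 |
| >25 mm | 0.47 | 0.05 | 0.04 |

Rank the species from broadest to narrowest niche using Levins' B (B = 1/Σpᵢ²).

Plethodon glutinosus > Plethodon cinereus > Plethodon richmondi

Σp_cineᵢ² = 0.34² + 0.17² + 0.02² + 0.47² = 0.1156 + 0.0289 + 0.0004 + 0.2209 = 0.3658
B_cine = 1 / 0.3658 = 2.7337
Σp_glutᵢ² = 0.30² + 0.40² + 0.25² + 0.05² = 0.0900 + 0.1600 + 0.0625 + 0.0025 = 0.3150
B_glut = 1 / 0.3150 = 3.1746
Σp_richᵢ² = 0.05² + 0.24² + 0.67² + 0.04² = 0.0025 + 0.0576 + 0.4489 + 0.0016 = 0.5106
B_rich = 1 / 0.5106 = 1.9585
Ranking by B (broadest → narrowest): Plethodon glutinosus (3.17) > Plethodon cinereus (2.73) > Plethodon richmondi (1.96)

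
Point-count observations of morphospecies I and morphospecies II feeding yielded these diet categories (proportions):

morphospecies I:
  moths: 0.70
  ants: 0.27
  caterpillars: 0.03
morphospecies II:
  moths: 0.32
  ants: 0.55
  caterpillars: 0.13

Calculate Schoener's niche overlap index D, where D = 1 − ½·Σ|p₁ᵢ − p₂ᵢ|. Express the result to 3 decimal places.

0.620

Σ|p₁ᵢ − p₂ᵢ| = 0.38 + 0.28 + 0.10 = 0.76
D = 1 − ½ × 0.76 = 1 − 0.380 = 0.62000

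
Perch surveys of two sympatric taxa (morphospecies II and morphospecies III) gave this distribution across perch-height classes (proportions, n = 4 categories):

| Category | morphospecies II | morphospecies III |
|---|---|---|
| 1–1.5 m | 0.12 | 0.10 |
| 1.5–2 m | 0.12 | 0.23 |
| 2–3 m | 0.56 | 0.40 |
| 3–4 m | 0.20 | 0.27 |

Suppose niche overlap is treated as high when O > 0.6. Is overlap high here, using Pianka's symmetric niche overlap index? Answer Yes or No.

Yes

Σ p₁ᵢp₂ᵢ = 0.0120 + 0.0276 + 0.2240 + 0.0540 = 0.3176
Σp_1ᵢ² = 0.12² + 0.12² + 0.56² + 0.20² = 0.0144 + 0.0144 + 0.3136 + 0.0400 = 0.3824
Σp_2ᵢ² = 0.10² + 0.23² + 0.40² + 0.27² = 0.0100 + 0.0529 + 0.1600 + 0.0729 = 0.2958
O = 0.3176 / √(0.3824 × 0.2958) = 0.3176 / 0.33632 = 0.9443
O = 0.9443 > 0.6 → Yes.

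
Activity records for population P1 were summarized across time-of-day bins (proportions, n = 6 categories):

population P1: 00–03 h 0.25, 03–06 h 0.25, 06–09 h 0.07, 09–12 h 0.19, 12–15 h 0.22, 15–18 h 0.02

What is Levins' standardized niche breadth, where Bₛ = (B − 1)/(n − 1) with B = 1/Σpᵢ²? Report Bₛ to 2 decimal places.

Σpᵢ² = 0.25² + 0.25² + 0.07² + 0.19² + 0.22² + 0.02² = 0.0625 + 0.0625 + 0.0049 + 0.0361 + 0.0484 + 0.0004 = 0.2148
B = 1 / 0.2148 = 4.6555
Bₛ = (B − 1)/(n − 1) = (4.6555 − 1)/(6 − 1) = 3.6555/5 = 0.7311

0.73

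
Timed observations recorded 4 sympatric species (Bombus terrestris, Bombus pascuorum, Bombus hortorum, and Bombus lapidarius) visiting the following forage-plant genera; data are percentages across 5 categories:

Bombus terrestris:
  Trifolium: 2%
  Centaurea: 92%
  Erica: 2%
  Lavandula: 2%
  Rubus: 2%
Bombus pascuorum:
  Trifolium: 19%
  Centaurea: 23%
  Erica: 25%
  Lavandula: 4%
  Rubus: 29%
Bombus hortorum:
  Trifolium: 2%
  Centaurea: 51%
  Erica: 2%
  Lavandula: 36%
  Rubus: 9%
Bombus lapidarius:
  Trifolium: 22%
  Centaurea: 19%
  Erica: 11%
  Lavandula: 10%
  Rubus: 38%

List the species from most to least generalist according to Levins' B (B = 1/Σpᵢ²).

Convert percentages to proportions (divide by 100).
Σp_terrᵢ² = 0.02² + 0.92² + 0.02² + 0.02² + 0.02² = 0.0004 + 0.8464 + 0.0004 + 0.0004 + 0.0004 = 0.8480
B_terr = 1 / 0.8480 = 1.1792
Σp_pascᵢ² = 0.19² + 0.23² + 0.25² + 0.04² + 0.29² = 0.0361 + 0.0529 + 0.0625 + 0.0016 + 0.0841 = 0.2372
B_pasc = 1 / 0.2372 = 4.2159
Σp_hortᵢ² = 0.02² + 0.51² + 0.02² + 0.36² + 0.09² = 0.0004 + 0.2601 + 0.0004 + 0.1296 + 0.0081 = 0.3986
B_hort = 1 / 0.3986 = 2.5088
Σp_lapiᵢ² = 0.22² + 0.19² + 0.11² + 0.10² + 0.38² = 0.0484 + 0.0361 + 0.0121 + 0.0100 + 0.1444 = 0.2510
B_lapi = 1 / 0.2510 = 3.9841
Ranking by B (broadest → narrowest): Bombus pascuorum (4.22) > Bombus lapidarius (3.98) > Bombus hortorum (2.51) > Bombus terrestris (1.18)

Bombus pascuorum > Bombus lapidarius > Bombus hortorum > Bombus terrestris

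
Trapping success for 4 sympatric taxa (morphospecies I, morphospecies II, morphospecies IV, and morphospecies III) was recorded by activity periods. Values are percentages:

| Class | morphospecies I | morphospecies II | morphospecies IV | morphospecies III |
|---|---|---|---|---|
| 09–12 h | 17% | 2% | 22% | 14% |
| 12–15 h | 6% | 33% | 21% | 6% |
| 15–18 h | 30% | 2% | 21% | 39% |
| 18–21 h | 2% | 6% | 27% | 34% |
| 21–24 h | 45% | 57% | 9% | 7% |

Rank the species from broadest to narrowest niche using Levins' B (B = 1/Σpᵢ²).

Convert percentages to proportions (divide by 100).
Σp_Iᵢ² = 0.17² + 0.06² + 0.30² + 0.02² + 0.45² = 0.0289 + 0.0036 + 0.0900 + 0.0004 + 0.2025 = 0.3254
B_I = 1 / 0.3254 = 3.0731
Σp_IIᵢ² = 0.02² + 0.33² + 0.02² + 0.06² + 0.57² = 0.0004 + 0.1089 + 0.0004 + 0.0036 + 0.3249 = 0.4382
B_II = 1 / 0.4382 = 2.2821
Σp_IVᵢ² = 0.22² + 0.21² + 0.21² + 0.27² + 0.09² = 0.0484 + 0.0441 + 0.0441 + 0.0729 + 0.0081 = 0.2176
B_IV = 1 / 0.2176 = 4.5956
Σp_IIIᵢ² = 0.14² + 0.06² + 0.39² + 0.34² + 0.07² = 0.0196 + 0.0036 + 0.1521 + 0.1156 + 0.0049 = 0.2958
B_III = 1 / 0.2958 = 3.3807
Ranking by B (broadest → narrowest): morphospecies IV (4.60) > morphospecies III (3.38) > morphospecies I (3.07) > morphospecies II (2.28)

morphospecies IV > morphospecies III > morphospecies I > morphospecies II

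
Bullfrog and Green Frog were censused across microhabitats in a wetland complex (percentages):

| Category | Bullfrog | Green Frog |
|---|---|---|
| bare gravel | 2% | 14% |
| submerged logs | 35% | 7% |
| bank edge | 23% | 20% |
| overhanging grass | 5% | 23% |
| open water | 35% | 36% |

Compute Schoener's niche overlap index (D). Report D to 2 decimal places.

0.69

Convert percentages to proportions (divide by 100).
Σ|p₁ᵢ − p₂ᵢ| = 0.12 + 0.28 + 0.03 + 0.18 + 0.01 = 0.62
D = 1 − ½ × 0.62 = 1 − 0.310 = 0.6900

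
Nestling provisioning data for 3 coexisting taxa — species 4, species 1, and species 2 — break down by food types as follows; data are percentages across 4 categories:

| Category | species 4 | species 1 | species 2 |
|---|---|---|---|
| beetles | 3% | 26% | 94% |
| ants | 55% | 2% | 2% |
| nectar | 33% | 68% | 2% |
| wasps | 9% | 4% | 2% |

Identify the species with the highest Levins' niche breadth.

species 4

Convert percentages to proportions (divide by 100).
Σp_4ᵢ² = 0.03² + 0.55² + 0.33² + 0.09² = 0.0009 + 0.3025 + 0.1089 + 0.0081 = 0.4204
B_4 = 1 / 0.4204 = 2.3787
Σp_1ᵢ² = 0.26² + 0.02² + 0.68² + 0.04² = 0.0676 + 0.0004 + 0.4624 + 0.0016 = 0.5320
B_1 = 1 / 0.5320 = 1.8797
Σp_2ᵢ² = 0.94² + 0.02² + 0.02² + 0.02² = 0.8836 + 0.0004 + 0.0004 + 0.0004 = 0.8848
B_2 = 1 / 0.8848 = 1.1302
Highest B → broadest niche (most generalist): species 4 (B = 2.38).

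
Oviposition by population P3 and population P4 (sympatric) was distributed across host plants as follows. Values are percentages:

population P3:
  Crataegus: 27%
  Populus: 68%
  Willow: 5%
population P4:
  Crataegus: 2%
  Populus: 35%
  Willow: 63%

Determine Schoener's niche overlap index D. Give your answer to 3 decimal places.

Convert percentages to proportions (divide by 100).
Σ|p₁ᵢ − p₂ᵢ| = 0.25 + 0.33 + 0.58 = 1.16
D = 1 − ½ × 1.16 = 1 − 0.580 = 0.42000

0.420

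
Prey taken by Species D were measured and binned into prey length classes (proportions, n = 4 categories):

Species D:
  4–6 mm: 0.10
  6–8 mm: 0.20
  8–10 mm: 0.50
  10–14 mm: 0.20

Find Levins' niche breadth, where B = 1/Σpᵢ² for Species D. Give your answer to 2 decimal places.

2.94

Σpᵢ² = 0.10² + 0.20² + 0.50² + 0.20² = 0.0100 + 0.0400 + 0.2500 + 0.0400 = 0.3400
B = 1 / 0.3400 = 2.9412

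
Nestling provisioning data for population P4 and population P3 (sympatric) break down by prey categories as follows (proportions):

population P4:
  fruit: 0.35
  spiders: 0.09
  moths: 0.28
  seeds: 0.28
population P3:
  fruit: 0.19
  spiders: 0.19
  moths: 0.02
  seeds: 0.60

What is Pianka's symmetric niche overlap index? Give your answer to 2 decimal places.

0.73

Σ p₁ᵢp₂ᵢ = 0.0665 + 0.0171 + 0.0056 + 0.1680 = 0.2572
Σp_1ᵢ² = 0.35² + 0.09² + 0.28² + 0.28² = 0.1225 + 0.0081 + 0.0784 + 0.0784 = 0.2874
Σp_2ᵢ² = 0.19² + 0.19² + 0.02² + 0.60² = 0.0361 + 0.0361 + 0.0004 + 0.3600 = 0.4326
O = 0.2572 / √(0.2874 × 0.4326) = 0.2572 / 0.35260 = 0.7294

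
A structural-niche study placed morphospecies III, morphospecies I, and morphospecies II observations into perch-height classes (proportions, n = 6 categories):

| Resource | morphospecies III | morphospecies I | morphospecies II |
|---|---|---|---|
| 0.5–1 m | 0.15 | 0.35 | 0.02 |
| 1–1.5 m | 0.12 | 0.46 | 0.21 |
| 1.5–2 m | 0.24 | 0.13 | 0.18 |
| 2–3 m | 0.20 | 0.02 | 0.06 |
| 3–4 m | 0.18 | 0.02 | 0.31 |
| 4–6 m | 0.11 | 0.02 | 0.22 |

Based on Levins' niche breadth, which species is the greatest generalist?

morphospecies III

Σp_IIIᵢ² = 0.15² + 0.12² + 0.24² + 0.20² + 0.18² + 0.11² = 0.0225 + 0.0144 + 0.0576 + 0.0400 + 0.0324 + 0.0121 = 0.1790
B_III = 1 / 0.1790 = 5.5866
Σp_Iᵢ² = 0.35² + 0.46² + 0.13² + 0.02² + 0.02² + 0.02² = 0.1225 + 0.2116 + 0.0169 + 0.0004 + 0.0004 + 0.0004 = 0.3522
B_I = 1 / 0.3522 = 2.8393
Σp_IIᵢ² = 0.02² + 0.21² + 0.18² + 0.06² + 0.31² + 0.22² = 0.0004 + 0.0441 + 0.0324 + 0.0036 + 0.0961 + 0.0484 = 0.2250
B_II = 1 / 0.2250 = 4.4444
Highest B → broadest niche (most generalist): morphospecies III (B = 5.59).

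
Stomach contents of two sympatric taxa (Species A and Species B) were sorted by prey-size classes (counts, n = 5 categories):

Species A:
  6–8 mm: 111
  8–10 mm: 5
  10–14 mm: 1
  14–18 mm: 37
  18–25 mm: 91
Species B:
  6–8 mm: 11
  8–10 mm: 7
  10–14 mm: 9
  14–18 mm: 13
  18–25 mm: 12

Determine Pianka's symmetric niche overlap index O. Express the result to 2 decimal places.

Proportions for Species A (n=245): 111/245=0.4531, 5/245=0.0204, 1/245=0.0041, 37/245=0.1510, 91/245=0.3714
Proportions for Species B (n=52): 11/52=0.2115, 7/52=0.1346, 9/52=0.1731, 13/52=0.2500, 12/52=0.2308
Σ p₁ᵢp₂ᵢ = 0.095831 + 0.002746 + 0.000710 + 0.037750 + 0.085719 = 0.222756
Σp_1ᵢ² = 0.4531² + 0.0204² + 0.0041² + 0.1510² + 0.3714² = 0.205300 + 0.000416 + 0.000017 + 0.022801 + 0.137938 = 0.366472
Σp_2ᵢ² = 0.2115² + 0.1346² + 0.1731² + 0.2500² + 0.2308² = 0.044732 + 0.018117 + 0.029964 + 0.062500 + 0.053269 = 0.208582
O = 0.222756 / √(0.366472 × 0.208582) = 0.222756 / 0.2764769 = 0.8057

0.81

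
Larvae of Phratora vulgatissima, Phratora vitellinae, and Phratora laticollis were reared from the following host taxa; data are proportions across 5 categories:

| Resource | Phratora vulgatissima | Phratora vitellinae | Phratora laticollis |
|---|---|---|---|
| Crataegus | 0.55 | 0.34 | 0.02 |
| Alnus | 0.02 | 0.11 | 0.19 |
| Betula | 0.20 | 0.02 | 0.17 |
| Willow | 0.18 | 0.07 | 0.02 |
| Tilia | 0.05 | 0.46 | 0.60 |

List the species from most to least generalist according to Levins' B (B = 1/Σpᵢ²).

Phratora vitellinae > Phratora vulgatissima > Phratora laticollis

Σp_vulgᵢ² = 0.55² + 0.02² + 0.20² + 0.18² + 0.05² = 0.3025 + 0.0004 + 0.0400 + 0.0324 + 0.0025 = 0.3778
B_vulg = 1 / 0.3778 = 2.6469
Σp_viteᵢ² = 0.34² + 0.11² + 0.02² + 0.07² + 0.46² = 0.1156 + 0.0121 + 0.0004 + 0.0049 + 0.2116 = 0.3446
B_vite = 1 / 0.3446 = 2.9019
Σp_latiᵢ² = 0.02² + 0.19² + 0.17² + 0.02² + 0.60² = 0.0004 + 0.0361 + 0.0289 + 0.0004 + 0.3600 = 0.4258
B_lati = 1 / 0.4258 = 2.3485
Ranking by B (broadest → narrowest): Phratora vitellinae (2.90) > Phratora vulgatissima (2.65) > Phratora laticollis (2.35)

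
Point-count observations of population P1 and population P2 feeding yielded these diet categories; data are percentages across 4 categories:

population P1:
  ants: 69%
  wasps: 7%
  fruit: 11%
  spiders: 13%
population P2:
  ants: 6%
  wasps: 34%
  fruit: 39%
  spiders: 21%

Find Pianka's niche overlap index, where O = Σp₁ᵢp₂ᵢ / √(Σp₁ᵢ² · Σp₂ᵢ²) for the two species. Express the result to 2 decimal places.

0.34

Convert percentages to proportions (divide by 100).
Σ p₁ᵢp₂ᵢ = 0.0414 + 0.0238 + 0.0429 + 0.0273 = 0.1354
Σp_1ᵢ² = 0.69² + 0.07² + 0.11² + 0.13² = 0.4761 + 0.0049 + 0.0121 + 0.0169 = 0.5100
Σp_2ᵢ² = 0.06² + 0.34² + 0.39² + 0.21² = 0.0036 + 0.1156 + 0.1521 + 0.0441 = 0.3154
O = 0.1354 / √(0.5100 × 0.3154) = 0.1354 / 0.40107 = 0.3376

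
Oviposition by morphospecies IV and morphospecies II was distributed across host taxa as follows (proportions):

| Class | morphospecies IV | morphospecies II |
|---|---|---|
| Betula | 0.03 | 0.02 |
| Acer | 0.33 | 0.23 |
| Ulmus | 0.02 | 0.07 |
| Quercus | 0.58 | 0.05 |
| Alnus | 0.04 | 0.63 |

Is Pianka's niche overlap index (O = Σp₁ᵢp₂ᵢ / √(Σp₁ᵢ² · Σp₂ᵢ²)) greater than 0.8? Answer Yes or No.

Σ p₁ᵢp₂ᵢ = 0.0006 + 0.0759 + 0.0014 + 0.0290 + 0.0252 = 0.1321
Σp_1ᵢ² = 0.03² + 0.33² + 0.02² + 0.58² + 0.04² = 0.0009 + 0.1089 + 0.0004 + 0.3364 + 0.0016 = 0.4482
Σp_2ᵢ² = 0.02² + 0.23² + 0.07² + 0.05² + 0.63² = 0.0004 + 0.0529 + 0.0049 + 0.0025 + 0.3969 = 0.4576
O = 0.1321 / √(0.4482 × 0.4576) = 0.1321 / 0.45288 = 0.2917
O = 0.2917 < 0.8 → No.

No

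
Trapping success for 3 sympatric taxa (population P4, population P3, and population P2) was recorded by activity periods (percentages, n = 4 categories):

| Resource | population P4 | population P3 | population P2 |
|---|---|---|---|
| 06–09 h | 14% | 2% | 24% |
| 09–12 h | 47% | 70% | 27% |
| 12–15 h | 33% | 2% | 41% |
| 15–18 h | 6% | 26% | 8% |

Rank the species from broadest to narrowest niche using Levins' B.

population P2 > population P4 > population P3

Convert percentages to proportions (divide by 100).
Σp_P4ᵢ² = 0.14² + 0.47² + 0.33² + 0.06² = 0.0196 + 0.2209 + 0.1089 + 0.0036 = 0.3530
B_P4 = 1 / 0.3530 = 2.8329
Σp_P3ᵢ² = 0.02² + 0.70² + 0.02² + 0.26² = 0.0004 + 0.4900 + 0.0004 + 0.0676 = 0.5584
B_P3 = 1 / 0.5584 = 1.7908
Σp_P2ᵢ² = 0.24² + 0.27² + 0.41² + 0.08² = 0.0576 + 0.0729 + 0.1681 + 0.0064 = 0.3050
B_P2 = 1 / 0.3050 = 3.2787
Ranking by B (broadest → narrowest): population P2 (3.28) > population P4 (2.83) > population P3 (1.79)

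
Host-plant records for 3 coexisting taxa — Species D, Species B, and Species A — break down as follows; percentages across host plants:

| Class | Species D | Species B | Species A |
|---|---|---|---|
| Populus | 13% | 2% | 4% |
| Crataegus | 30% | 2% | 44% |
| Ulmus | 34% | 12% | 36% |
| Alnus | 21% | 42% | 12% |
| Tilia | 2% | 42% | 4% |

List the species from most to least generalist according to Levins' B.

Convert percentages to proportions (divide by 100).
Σp_Dᵢ² = 0.13² + 0.30² + 0.34² + 0.21² + 0.02² = 0.0169 + 0.0900 + 0.1156 + 0.0441 + 0.0004 = 0.2670
B_D = 1 / 0.2670 = 3.7453
Σp_Bᵢ² = 0.02² + 0.02² + 0.12² + 0.42² + 0.42² = 0.0004 + 0.0004 + 0.0144 + 0.1764 + 0.1764 = 0.3680
B_B = 1 / 0.3680 = 2.7174
Σp_Aᵢ² = 0.04² + 0.44² + 0.36² + 0.12² + 0.04² = 0.0016 + 0.1936 + 0.1296 + 0.0144 + 0.0016 = 0.3408
B_A = 1 / 0.3408 = 2.9343
Ranking by B (broadest → narrowest): Species D (3.75) > Species A (2.93) > Species B (2.72)

Species D > Species A > Species B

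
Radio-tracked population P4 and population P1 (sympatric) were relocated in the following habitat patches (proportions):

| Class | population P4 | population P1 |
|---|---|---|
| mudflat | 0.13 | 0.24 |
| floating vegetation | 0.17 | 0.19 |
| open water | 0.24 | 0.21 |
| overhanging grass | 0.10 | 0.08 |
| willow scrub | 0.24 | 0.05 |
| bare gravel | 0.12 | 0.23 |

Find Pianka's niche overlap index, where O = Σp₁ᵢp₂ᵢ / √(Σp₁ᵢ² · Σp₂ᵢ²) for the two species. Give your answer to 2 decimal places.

Σ p₁ᵢp₂ᵢ = 0.0312 + 0.0323 + 0.0504 + 0.0080 + 0.0120 + 0.0276 = 0.1615
Σp_1ᵢ² = 0.13² + 0.17² + 0.24² + 0.10² + 0.24² + 0.12² = 0.0169 + 0.0289 + 0.0576 + 0.0100 + 0.0576 + 0.0144 = 0.1854
Σp_2ᵢ² = 0.24² + 0.19² + 0.21² + 0.08² + 0.05² + 0.23² = 0.0576 + 0.0361 + 0.0441 + 0.0064 + 0.0025 + 0.0529 = 0.1996
O = 0.1615 / √(0.1854 × 0.1996) = 0.1615 / 0.19237 = 0.8395

0.84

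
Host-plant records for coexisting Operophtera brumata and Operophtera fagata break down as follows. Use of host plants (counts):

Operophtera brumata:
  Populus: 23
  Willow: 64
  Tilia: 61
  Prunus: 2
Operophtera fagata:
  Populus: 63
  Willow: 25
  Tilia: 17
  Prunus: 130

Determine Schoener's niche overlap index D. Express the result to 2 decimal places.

Proportions for Operophtera brumata (n=150): 23/150=0.1533, 64/150=0.4267, 61/150=0.4067, 2/150=0.0133
Proportions for Operophtera fagata (n=235): 63/235=0.2681, 25/235=0.1064, 17/235=0.0723, 130/235=0.5532
Σ|p₁ᵢ − p₂ᵢ| = 0.1148 + 0.3203 + 0.3344 + 0.5399 = 1.3094
D = 1 − ½ × 1.3094 = 1 − 0.65470 = 0.34530

0.35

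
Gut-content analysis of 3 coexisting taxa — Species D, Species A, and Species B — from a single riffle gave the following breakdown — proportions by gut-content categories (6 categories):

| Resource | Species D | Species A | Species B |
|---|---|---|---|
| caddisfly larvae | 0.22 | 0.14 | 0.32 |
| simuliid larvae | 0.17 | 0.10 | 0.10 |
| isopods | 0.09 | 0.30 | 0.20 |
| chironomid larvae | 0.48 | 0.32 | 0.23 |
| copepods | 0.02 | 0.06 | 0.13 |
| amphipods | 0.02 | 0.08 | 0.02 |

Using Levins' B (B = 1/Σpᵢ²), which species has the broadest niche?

Σp_Dᵢ² = 0.22² + 0.17² + 0.09² + 0.48² + 0.02² + 0.02² = 0.0484 + 0.0289 + 0.0081 + 0.2304 + 0.0004 + 0.0004 = 0.3166
B_D = 1 / 0.3166 = 3.1586
Σp_Aᵢ² = 0.14² + 0.10² + 0.30² + 0.32² + 0.06² + 0.08² = 0.0196 + 0.0100 + 0.0900 + 0.1024 + 0.0036 + 0.0064 = 0.2320
B_A = 1 / 0.2320 = 4.3103
Σp_Bᵢ² = 0.32² + 0.10² + 0.20² + 0.23² + 0.13² + 0.02² = 0.1024 + 0.0100 + 0.0400 + 0.0529 + 0.0169 + 0.0004 = 0.2226
B_B = 1 / 0.2226 = 4.4924
Highest B → broadest niche (most generalist): Species B (B = 4.49).

Species B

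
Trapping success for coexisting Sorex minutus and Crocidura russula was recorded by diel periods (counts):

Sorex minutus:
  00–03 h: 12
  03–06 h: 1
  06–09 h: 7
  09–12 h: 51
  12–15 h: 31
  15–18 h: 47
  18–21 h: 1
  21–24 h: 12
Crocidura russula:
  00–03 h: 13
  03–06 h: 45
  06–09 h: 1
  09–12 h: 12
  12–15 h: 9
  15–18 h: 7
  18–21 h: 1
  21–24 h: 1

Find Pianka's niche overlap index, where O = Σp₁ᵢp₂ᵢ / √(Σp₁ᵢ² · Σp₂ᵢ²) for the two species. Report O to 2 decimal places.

0.37

Proportions for Sorex minutus (n=162): 12/162=0.0741, 1/162=0.0062, 7/162=0.0432, 51/162=0.3148, 31/162=0.1914, 47/162=0.2901, 1/162=0.0062, 12/162=0.0741
Proportions for Crocidura russula (n=89): 13/89=0.1461, 45/89=0.5056, 1/89=0.0112, 12/89=0.1348, 9/89=0.1011, 7/89=0.0787, 1/89=0.0112, 1/89=0.0112
Σ p₁ᵢp₂ᵢ = 0.010826 + 0.003135 + 0.000484 + 0.042435 + 0.019351 + 0.022831 + 0.000069 + 0.000830 = 0.099961
Σp_1ᵢ² = 0.0741² + 0.0062² + 0.0432² + 0.3148² + 0.1914² + 0.2901² + 0.0062² + 0.0741² = 0.005491 + 0.000038 + 0.001866 + 0.099099 + 0.036634 + 0.084158 + 0.000038 + 0.005491 = 0.232815
Σp_2ᵢ² = 0.1461² + 0.5056² + 0.0112² + 0.1348² + 0.1011² + 0.0787² + 0.0112² + 0.0112² = 0.021345 + 0.255631 + 0.000125 + 0.018171 + 0.010221 + 0.006194 + 0.000125 + 0.000125 = 0.311937
O = 0.099961 / √(0.232815 × 0.311937) = 0.099961 / 0.2694877 = 0.3709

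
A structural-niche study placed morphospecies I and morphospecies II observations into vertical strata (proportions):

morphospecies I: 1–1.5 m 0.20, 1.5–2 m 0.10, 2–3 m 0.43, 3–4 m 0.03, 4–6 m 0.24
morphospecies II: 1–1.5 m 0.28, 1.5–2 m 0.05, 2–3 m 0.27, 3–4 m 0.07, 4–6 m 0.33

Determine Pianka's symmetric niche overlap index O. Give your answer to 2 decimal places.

0.92

Σ p₁ᵢp₂ᵢ = 0.0560 + 0.0050 + 0.1161 + 0.0021 + 0.0792 = 0.2584
Σp_1ᵢ² = 0.20² + 0.10² + 0.43² + 0.03² + 0.24² = 0.0400 + 0.0100 + 0.1849 + 0.0009 + 0.0576 = 0.2934
Σp_2ᵢ² = 0.28² + 0.05² + 0.27² + 0.07² + 0.33² = 0.0784 + 0.0025 + 0.0729 + 0.0049 + 0.1089 = 0.2676
O = 0.2584 / √(0.2934 × 0.2676) = 0.2584 / 0.28020 = 0.9222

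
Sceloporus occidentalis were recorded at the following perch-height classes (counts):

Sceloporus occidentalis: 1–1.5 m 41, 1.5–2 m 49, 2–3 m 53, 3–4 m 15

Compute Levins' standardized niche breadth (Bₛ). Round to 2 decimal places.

Proportions for Sceloporus occidentalis (n=158): 41/158=0.2595, 49/158=0.3101, 53/158=0.3354, 15/158=0.0949
Σpᵢ² = 0.2595² + 0.3101² + 0.3354² + 0.0949² = 0.067340 + 0.096162 + 0.112493 + 0.009006 = 0.285001
B = 1 / 0.285001 = 3.5088
Bₛ = (B − 1)/(n − 1) = (3.5088 − 1)/(4 − 1) = 2.5088/3 = 0.8363

0.84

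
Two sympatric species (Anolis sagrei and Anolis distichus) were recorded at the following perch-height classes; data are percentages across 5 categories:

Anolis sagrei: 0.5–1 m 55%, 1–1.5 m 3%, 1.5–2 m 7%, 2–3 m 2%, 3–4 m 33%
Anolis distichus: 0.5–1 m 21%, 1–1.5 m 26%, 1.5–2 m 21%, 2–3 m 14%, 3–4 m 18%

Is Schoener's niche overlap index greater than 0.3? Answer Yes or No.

Yes

Convert percentages to proportions (divide by 100).
Σ|p₁ᵢ − p₂ᵢ| = 0.34 + 0.23 + 0.14 + 0.12 + 0.15 = 0.98
D = 1 − ½ × 0.98 = 1 − 0.490 = 0.5100
D = 0.5100 > 0.3 → Yes.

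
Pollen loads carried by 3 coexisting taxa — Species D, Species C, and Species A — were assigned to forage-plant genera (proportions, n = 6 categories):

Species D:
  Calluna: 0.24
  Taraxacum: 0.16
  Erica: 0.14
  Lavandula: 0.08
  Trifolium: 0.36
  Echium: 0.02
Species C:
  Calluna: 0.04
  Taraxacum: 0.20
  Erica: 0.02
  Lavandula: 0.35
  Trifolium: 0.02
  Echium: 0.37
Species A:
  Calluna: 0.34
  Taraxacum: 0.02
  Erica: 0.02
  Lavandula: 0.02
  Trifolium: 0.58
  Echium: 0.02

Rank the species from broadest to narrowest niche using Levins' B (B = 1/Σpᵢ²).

Σp_Dᵢ² = 0.24² + 0.16² + 0.14² + 0.08² + 0.36² + 0.02² = 0.0576 + 0.0256 + 0.0196 + 0.0064 + 0.1296 + 0.0004 = 0.2392
B_D = 1 / 0.2392 = 4.1806
Σp_Cᵢ² = 0.04² + 0.20² + 0.02² + 0.35² + 0.02² + 0.37² = 0.0016 + 0.0400 + 0.0004 + 0.1225 + 0.0004 + 0.1369 = 0.3018
B_C = 1 / 0.3018 = 3.3135
Σp_Aᵢ² = 0.34² + 0.02² + 0.02² + 0.02² + 0.58² + 0.02² = 0.1156 + 0.0004 + 0.0004 + 0.0004 + 0.3364 + 0.0004 = 0.4536
B_A = 1 / 0.4536 = 2.2046
Ranking by B (broadest → narrowest): Species D (4.18) > Species C (3.31) > Species A (2.20)

Species D > Species C > Species A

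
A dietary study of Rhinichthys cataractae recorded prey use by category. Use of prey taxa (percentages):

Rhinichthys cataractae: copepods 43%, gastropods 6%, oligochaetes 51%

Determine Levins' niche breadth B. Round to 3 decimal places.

2.229

Convert percentages to proportions (divide by 100).
Σpᵢ² = 0.43² + 0.06² + 0.51² = 0.1849 + 0.0036 + 0.2601 = 0.4486
B = 1 / 0.4486 = 2.22916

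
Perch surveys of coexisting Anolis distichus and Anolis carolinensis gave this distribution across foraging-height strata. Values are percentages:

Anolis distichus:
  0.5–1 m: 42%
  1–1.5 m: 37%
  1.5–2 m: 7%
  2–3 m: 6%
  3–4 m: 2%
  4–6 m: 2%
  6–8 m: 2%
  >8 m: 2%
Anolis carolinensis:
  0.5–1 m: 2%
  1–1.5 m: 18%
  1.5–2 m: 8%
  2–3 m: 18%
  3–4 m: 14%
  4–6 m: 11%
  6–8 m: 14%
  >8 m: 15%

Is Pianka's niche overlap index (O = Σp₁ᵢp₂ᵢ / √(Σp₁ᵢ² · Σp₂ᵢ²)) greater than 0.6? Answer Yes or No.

No

Convert percentages to proportions (divide by 100).
Σ p₁ᵢp₂ᵢ = 0.0084 + 0.0666 + 0.0056 + 0.0108 + 0.0028 + 0.0022 + 0.0028 + 0.0030 = 0.1022
Σp_1ᵢ² = 0.42² + 0.37² + 0.07² + 0.06² + 0.02² + 0.02² + 0.02² + 0.02² = 0.1764 + 0.1369 + 0.0049 + 0.0036 + 0.0004 + 0.0004 + 0.0004 + 0.0004 = 0.3234
Σp_2ᵢ² = 0.02² + 0.18² + 0.08² + 0.18² + 0.14² + 0.11² + 0.14² + 0.15² = 0.0004 + 0.0324 + 0.0064 + 0.0324 + 0.0196 + 0.0121 + 0.0196 + 0.0225 = 0.1454
O = 0.1022 / √(0.3234 × 0.1454) = 0.1022 / 0.21685 = 0.4713
O = 0.4713 < 0.6 → No.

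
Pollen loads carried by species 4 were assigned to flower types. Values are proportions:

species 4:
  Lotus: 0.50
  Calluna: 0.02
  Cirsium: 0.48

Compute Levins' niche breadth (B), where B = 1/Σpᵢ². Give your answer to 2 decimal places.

Σpᵢ² = 0.50² + 0.02² + 0.48² = 0.2500 + 0.0004 + 0.2304 = 0.4808
B = 1 / 0.4808 = 2.0799

2.08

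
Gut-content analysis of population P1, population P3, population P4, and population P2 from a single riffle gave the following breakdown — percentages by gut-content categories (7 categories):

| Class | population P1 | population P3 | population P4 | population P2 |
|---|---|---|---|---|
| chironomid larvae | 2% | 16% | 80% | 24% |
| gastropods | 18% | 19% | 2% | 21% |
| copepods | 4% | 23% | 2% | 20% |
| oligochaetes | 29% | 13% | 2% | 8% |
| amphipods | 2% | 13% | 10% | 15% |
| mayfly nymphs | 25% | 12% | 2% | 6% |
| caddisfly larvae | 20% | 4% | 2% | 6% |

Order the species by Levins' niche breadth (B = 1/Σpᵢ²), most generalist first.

population P3 > population P2 > population P1 > population P4

Convert percentages to proportions (divide by 100).
Σp_P1ᵢ² = 0.02² + 0.18² + 0.04² + 0.29² + 0.02² + 0.25² + 0.20² = 0.0004 + 0.0324 + 0.0016 + 0.0841 + 0.0004 + 0.0625 + 0.0400 = 0.2214
B_P1 = 1 / 0.2214 = 4.5167
Σp_P3ᵢ² = 0.16² + 0.19² + 0.23² + 0.13² + 0.13² + 0.12² + 0.04² = 0.0256 + 0.0361 + 0.0529 + 0.0169 + 0.0169 + 0.0144 + 0.0016 = 0.1644
B_P3 = 1 / 0.1644 = 6.0827
Σp_P4ᵢ² = 0.80² + 0.02² + 0.02² + 0.02² + 0.10² + 0.02² + 0.02² = 0.6400 + 0.0004 + 0.0004 + 0.0004 + 0.0100 + 0.0004 + 0.0004 = 0.6520
B_P4 = 1 / 0.6520 = 1.5337
Σp_P2ᵢ² = 0.24² + 0.21² + 0.20² + 0.08² + 0.15² + 0.06² + 0.06² = 0.0576 + 0.0441 + 0.0400 + 0.0064 + 0.0225 + 0.0036 + 0.0036 = 0.1778
B_P2 = 1 / 0.1778 = 5.6243
Ranking by B (broadest → narrowest): population P3 (6.08) > population P2 (5.62) > population P1 (4.52) > population P4 (1.53)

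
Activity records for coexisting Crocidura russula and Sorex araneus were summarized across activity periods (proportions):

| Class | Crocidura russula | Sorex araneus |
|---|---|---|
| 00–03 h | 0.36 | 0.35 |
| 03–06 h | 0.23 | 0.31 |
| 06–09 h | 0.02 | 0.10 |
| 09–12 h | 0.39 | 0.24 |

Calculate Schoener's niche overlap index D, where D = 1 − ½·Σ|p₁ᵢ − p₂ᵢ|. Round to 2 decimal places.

0.84

Σ|p₁ᵢ − p₂ᵢ| = 0.01 + 0.08 + 0.08 + 0.15 = 0.32
D = 1 − ½ × 0.32 = 1 − 0.160 = 0.8400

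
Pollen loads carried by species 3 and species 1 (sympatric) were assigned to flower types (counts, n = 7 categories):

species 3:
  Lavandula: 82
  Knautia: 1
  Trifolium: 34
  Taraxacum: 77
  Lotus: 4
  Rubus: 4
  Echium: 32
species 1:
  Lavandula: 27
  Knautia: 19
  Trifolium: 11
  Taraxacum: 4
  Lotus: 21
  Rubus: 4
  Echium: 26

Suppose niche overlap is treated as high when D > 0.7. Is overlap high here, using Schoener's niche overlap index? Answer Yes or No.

Proportions for species 3 (n=234): 82/234=0.3504, 1/234=0.0043, 34/234=0.1453, 77/234=0.3291, 4/234=0.0171, 4/234=0.0171, 32/234=0.1368
Proportions for species 1 (n=112): 27/112=0.2411, 19/112=0.1696, 11/112=0.0982, 4/112=0.0357, 21/112=0.1875, 4/112=0.0357, 26/112=0.2321
Σ|p₁ᵢ − p₂ᵢ| = 0.1093 + 0.1653 + 0.0471 + 0.2934 + 0.1704 + 0.0186 + 0.0953 = 0.8994
D = 1 − ½ × 0.8994 = 1 − 0.44970 = 0.55030
D = 0.55030 < 0.7 → No.

No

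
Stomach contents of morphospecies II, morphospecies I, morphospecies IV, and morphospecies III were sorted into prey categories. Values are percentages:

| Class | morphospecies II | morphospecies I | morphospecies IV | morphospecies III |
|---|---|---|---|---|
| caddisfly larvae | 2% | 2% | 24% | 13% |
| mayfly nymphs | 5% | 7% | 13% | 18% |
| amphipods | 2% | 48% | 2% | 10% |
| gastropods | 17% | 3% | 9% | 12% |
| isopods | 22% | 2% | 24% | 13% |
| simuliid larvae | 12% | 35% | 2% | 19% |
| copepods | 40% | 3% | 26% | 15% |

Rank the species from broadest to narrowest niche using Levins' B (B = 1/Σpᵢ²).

Convert percentages to proportions (divide by 100).
Σp_IIᵢ² = 0.02² + 0.05² + 0.02² + 0.17² + 0.22² + 0.12² + 0.40² = 0.0004 + 0.0025 + 0.0004 + 0.0289 + 0.0484 + 0.0144 + 0.1600 = 0.2550
B_II = 1 / 0.2550 = 3.9216
Σp_Iᵢ² = 0.02² + 0.07² + 0.48² + 0.03² + 0.02² + 0.35² + 0.03² = 0.0004 + 0.0049 + 0.2304 + 0.0009 + 0.0004 + 0.1225 + 0.0009 = 0.3604
B_I = 1 / 0.3604 = 2.7747
Σp_IVᵢ² = 0.24² + 0.13² + 0.02² + 0.09² + 0.24² + 0.02² + 0.26² = 0.0576 + 0.0169 + 0.0004 + 0.0081 + 0.0576 + 0.0004 + 0.0676 = 0.2086
B_IV = 1 / 0.2086 = 4.7939
Σp_IIIᵢ² = 0.13² + 0.18² + 0.10² + 0.12² + 0.13² + 0.19² + 0.15² = 0.0169 + 0.0324 + 0.0100 + 0.0144 + 0.0169 + 0.0361 + 0.0225 = 0.1492
B_III = 1 / 0.1492 = 6.7024
Ranking by B (broadest → narrowest): morphospecies III (6.70) > morphospecies IV (4.79) > morphospecies II (3.92) > morphospecies I (2.77)

morphospecies III > morphospecies IV > morphospecies II > morphospecies I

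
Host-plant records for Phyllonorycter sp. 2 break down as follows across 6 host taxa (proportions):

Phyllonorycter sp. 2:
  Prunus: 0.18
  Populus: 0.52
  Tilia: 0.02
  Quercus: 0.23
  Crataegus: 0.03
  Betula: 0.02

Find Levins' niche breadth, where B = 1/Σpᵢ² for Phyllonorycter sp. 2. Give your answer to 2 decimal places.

Σpᵢ² = 0.18² + 0.52² + 0.02² + 0.23² + 0.03² + 0.02² = 0.0324 + 0.2704 + 0.0004 + 0.0529 + 0.0009 + 0.0004 = 0.3574
B = 1 / 0.3574 = 2.7980

2.80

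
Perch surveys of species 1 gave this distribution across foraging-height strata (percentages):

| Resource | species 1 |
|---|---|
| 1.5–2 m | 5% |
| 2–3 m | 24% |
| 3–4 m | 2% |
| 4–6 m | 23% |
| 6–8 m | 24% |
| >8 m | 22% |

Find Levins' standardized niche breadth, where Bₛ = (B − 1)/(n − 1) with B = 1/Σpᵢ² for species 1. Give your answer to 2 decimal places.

Convert percentages to proportions (divide by 100).
Σpᵢ² = 0.05² + 0.24² + 0.02² + 0.23² + 0.24² + 0.22² = 0.0025 + 0.0576 + 0.0004 + 0.0529 + 0.0576 + 0.0484 = 0.2194
B = 1 / 0.2194 = 4.5579
Bₛ = (B − 1)/(n − 1) = (4.5579 − 1)/(6 − 1) = 3.5579/5 = 0.7116

0.71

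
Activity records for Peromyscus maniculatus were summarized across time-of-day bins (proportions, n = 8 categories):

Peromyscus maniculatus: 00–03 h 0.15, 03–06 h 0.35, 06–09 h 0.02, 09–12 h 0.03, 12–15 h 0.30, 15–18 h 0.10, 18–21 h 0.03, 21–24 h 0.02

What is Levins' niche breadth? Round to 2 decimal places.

Σpᵢ² = 0.15² + 0.35² + 0.02² + 0.03² + 0.30² + 0.10² + 0.03² + 0.02² = 0.0225 + 0.1225 + 0.0004 + 0.0009 + 0.0900 + 0.0100 + 0.0009 + 0.0004 = 0.2476
B = 1 / 0.2476 = 4.0388

4.04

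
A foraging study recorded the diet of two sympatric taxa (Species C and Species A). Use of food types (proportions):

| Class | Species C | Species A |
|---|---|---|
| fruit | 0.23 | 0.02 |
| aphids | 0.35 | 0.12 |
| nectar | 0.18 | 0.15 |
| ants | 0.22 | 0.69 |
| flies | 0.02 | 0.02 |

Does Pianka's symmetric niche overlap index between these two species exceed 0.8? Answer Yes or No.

No

Σ p₁ᵢp₂ᵢ = 0.0046 + 0.0420 + 0.0270 + 0.1518 + 0.0004 = 0.2258
Σp_1ᵢ² = 0.23² + 0.35² + 0.18² + 0.22² + 0.02² = 0.0529 + 0.1225 + 0.0324 + 0.0484 + 0.0004 = 0.2566
Σp_2ᵢ² = 0.02² + 0.12² + 0.15² + 0.69² + 0.02² = 0.0004 + 0.0144 + 0.0225 + 0.4761 + 0.0004 = 0.5138
O = 0.2258 / √(0.2566 × 0.5138) = 0.2258 / 0.36310 = 0.6219
O = 0.6219 < 0.8 → No.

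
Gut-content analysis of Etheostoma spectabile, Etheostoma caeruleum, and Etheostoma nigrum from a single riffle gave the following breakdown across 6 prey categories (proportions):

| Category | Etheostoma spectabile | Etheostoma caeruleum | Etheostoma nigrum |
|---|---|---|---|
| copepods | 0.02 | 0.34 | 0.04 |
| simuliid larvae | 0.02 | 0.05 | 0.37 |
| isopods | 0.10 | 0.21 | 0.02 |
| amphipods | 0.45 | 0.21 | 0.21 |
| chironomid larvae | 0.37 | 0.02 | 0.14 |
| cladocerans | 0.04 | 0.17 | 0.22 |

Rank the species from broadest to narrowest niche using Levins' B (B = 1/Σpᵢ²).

Etheostoma caeruleum > Etheostoma nigrum > Etheostoma spectabile

Σp_specᵢ² = 0.02² + 0.02² + 0.10² + 0.45² + 0.37² + 0.04² = 0.0004 + 0.0004 + 0.0100 + 0.2025 + 0.1369 + 0.0016 = 0.3518
B_spec = 1 / 0.3518 = 2.8425
Σp_caerᵢ² = 0.34² + 0.05² + 0.21² + 0.21² + 0.02² + 0.17² = 0.1156 + 0.0025 + 0.0441 + 0.0441 + 0.0004 + 0.0289 = 0.2356
B_caer = 1 / 0.2356 = 4.2445
Σp_nigrᵢ² = 0.04² + 0.37² + 0.02² + 0.21² + 0.14² + 0.22² = 0.0016 + 0.1369 + 0.0004 + 0.0441 + 0.0196 + 0.0484 = 0.2510
B_nigr = 1 / 0.2510 = 3.9841
Ranking by B (broadest → narrowest): Etheostoma caeruleum (4.24) > Etheostoma nigrum (3.98) > Etheostoma spectabile (2.84)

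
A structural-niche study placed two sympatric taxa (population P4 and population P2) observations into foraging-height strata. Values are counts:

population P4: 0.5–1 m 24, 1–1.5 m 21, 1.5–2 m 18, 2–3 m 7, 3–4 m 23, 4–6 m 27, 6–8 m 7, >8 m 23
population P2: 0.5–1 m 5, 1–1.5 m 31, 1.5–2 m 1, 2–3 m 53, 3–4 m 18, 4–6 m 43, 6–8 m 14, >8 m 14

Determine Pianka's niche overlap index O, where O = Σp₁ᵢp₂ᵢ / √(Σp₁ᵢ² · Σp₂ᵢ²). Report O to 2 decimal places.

Proportions for population P4 (n=150): 24/150=0.1600, 21/150=0.1400, 18/150=0.1200, 7/150=0.0467, 23/150=0.1533, 27/150=0.1800, 7/150=0.0467, 23/150=0.1533
Proportions for population P2 (n=179): 5/179=0.0279, 31/179=0.1732, 1/179=0.0056, 53/179=0.2961, 18/179=0.1006, 43/179=0.2402, 14/179=0.0782, 14/179=0.0782
Σ p₁ᵢp₂ᵢ = 0.004464 + 0.024248 + 0.000672 + 0.013828 + 0.015422 + 0.043236 + 0.003652 + 0.011988 = 0.117510
Σp_1ᵢ² = 0.1600² + 0.1400² + 0.1200² + 0.0467² + 0.1533² + 0.1800² + 0.0467² + 0.1533² = 0.025600 + 0.019600 + 0.014400 + 0.002181 + 0.023501 + 0.032400 + 0.002181 + 0.023501 = 0.143364
Σp_2ᵢ² = 0.0279² + 0.1732² + 0.0056² + 0.2961² + 0.1006² + 0.2402² + 0.0782² + 0.0782² = 0.000778 + 0.029998 + 0.000031 + 0.087675 + 0.010120 + 0.057696 + 0.006115 + 0.006115 = 0.198528
O = 0.117510 / √(0.143364 × 0.198528) = 0.117510 / 0.1687062 = 0.6965

0.70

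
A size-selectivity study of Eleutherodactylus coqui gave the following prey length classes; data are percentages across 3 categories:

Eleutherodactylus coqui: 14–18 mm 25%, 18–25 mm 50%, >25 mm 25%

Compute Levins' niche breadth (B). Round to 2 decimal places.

2.67

Convert percentages to proportions (divide by 100).
Σpᵢ² = 0.25² + 0.50² + 0.25² = 0.0625 + 0.2500 + 0.0625 = 0.3750
B = 1 / 0.3750 = 2.6667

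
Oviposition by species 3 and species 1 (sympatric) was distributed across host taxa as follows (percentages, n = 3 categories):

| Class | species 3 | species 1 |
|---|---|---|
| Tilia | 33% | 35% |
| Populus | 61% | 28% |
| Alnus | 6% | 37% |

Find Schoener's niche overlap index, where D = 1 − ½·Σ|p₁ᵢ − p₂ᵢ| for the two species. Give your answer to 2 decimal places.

0.67

Convert percentages to proportions (divide by 100).
Σ|p₁ᵢ − p₂ᵢ| = 0.02 + 0.33 + 0.31 = 0.66
D = 1 − ½ × 0.66 = 1 − 0.330 = 0.6700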